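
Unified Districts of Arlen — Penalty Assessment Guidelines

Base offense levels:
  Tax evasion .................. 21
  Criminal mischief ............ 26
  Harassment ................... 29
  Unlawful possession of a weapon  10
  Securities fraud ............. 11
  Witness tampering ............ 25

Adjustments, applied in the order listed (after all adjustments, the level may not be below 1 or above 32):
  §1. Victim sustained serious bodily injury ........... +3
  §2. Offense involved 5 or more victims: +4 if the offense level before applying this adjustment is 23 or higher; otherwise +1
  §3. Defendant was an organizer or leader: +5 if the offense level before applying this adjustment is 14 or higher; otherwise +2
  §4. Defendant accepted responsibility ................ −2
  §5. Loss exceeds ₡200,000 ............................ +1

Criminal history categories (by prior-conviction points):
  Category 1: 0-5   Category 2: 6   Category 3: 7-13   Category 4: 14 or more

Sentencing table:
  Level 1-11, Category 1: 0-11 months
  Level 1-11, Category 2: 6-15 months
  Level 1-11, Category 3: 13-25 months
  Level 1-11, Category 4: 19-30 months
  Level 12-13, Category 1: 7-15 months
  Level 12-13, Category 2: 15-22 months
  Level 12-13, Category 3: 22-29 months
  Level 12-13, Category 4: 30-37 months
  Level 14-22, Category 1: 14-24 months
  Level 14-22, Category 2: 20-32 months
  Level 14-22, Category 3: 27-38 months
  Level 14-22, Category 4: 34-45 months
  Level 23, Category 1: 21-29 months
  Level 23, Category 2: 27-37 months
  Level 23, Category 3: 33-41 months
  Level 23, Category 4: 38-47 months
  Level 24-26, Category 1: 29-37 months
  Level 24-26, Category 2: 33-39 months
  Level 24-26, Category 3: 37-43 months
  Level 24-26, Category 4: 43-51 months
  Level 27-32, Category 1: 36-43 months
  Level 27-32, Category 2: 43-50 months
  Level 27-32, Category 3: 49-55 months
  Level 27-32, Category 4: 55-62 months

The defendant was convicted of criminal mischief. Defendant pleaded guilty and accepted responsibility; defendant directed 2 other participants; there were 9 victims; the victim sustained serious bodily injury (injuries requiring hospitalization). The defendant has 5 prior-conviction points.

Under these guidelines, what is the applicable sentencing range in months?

36-43 months

Base offense level for criminal mischief: 26.
§1 applies: 26 + 3 = 29.
§2 applies (level before this adjustment is 29 ≥ 23, so +4): 29 + 4 = 33.
§3 applies (level before this adjustment is 33 ≥ 14, so +5): 33 + 5 = 38.
§4 applies: 38 − 2 = 36.
Level 36 exceeds the maximum of 32; capped at 32.
Final offense level: 32.
Criminal history: 5 prior points → Category 1 (0-5).
Level 32 falls in the 27-32 band.
Grid: Level 27-32 × Category 1 = 36-43 months.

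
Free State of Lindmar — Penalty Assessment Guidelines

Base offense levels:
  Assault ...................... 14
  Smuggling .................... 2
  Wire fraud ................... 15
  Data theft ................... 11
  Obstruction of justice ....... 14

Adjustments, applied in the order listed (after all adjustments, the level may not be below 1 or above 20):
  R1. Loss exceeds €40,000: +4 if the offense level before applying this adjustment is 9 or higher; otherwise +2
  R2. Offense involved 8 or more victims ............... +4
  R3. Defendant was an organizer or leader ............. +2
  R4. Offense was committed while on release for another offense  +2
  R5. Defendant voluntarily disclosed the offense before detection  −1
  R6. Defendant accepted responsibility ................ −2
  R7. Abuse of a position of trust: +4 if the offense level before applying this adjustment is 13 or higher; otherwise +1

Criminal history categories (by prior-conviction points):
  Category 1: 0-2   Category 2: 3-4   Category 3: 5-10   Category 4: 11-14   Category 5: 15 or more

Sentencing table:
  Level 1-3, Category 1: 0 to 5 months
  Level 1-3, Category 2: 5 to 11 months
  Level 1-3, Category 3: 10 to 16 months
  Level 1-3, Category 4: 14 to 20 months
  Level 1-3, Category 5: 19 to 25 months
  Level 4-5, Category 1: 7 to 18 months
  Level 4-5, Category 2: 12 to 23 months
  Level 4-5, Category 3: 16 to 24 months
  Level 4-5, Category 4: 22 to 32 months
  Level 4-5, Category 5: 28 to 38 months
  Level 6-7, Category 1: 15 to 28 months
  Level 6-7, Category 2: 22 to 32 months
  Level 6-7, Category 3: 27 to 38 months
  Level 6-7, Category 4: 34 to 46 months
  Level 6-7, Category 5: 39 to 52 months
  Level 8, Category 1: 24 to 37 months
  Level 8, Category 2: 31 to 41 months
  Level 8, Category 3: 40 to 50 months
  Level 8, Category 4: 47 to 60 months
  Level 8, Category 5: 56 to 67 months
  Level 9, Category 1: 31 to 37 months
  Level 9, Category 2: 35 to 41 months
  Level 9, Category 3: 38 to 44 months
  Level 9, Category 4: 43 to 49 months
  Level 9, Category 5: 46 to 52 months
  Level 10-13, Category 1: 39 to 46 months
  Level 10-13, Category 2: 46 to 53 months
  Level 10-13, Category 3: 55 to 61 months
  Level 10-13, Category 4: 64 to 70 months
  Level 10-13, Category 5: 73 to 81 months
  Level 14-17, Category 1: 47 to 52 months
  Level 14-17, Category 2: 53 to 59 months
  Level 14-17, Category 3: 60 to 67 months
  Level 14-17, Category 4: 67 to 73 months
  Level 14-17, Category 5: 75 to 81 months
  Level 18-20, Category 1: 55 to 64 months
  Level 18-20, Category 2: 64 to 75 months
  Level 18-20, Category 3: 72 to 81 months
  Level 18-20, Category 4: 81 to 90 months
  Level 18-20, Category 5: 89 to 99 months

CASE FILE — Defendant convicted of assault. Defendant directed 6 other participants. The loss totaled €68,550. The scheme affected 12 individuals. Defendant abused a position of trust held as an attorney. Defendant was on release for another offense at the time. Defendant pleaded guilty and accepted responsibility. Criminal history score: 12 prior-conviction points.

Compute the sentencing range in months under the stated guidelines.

81-90 months

Base offense level for assault: 14.
R1 applies (level before this adjustment is 14 ≥ 9, so +4): 14 + 4 = 18.
R2 applies: 18 + 4 = 22.
R3 applies: 22 + 2 = 24.
R4 applies: 24 + 2 = 26.
R5 does not apply.
R6 applies: 26 − 2 = 24.
R7 applies (level before this adjustment is 24 ≥ 13, so +4): 24 + 4 = 28.
Level 28 exceeds the maximum of 20; capped at 20.
Final offense level: 20.
Criminal history: 12 prior points → Category 4 (11-14).
Level 20 falls in the 18-20 band.
Grid: Level 18-20 × Category 4 = 81-90 months.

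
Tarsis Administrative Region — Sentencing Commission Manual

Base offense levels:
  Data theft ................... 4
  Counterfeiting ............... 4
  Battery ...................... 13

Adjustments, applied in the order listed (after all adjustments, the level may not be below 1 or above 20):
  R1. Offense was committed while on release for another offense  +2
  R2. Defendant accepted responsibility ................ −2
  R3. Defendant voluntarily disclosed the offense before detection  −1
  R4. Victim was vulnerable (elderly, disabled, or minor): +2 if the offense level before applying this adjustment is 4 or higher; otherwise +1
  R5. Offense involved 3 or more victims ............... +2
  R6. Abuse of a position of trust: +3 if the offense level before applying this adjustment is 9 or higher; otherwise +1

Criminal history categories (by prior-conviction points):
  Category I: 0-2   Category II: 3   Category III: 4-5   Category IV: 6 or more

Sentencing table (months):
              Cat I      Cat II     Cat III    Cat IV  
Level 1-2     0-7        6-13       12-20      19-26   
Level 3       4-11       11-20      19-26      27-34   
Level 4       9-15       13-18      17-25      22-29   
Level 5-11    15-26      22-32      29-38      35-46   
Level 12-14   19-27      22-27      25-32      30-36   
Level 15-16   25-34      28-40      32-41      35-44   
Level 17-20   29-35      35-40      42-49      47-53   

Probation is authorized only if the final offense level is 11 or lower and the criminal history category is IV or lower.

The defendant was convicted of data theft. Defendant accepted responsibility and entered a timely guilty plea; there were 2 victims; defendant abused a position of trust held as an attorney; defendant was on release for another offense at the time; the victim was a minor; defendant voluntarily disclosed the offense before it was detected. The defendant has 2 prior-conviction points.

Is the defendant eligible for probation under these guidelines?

Base offense level for data theft: 4.
R1 applies: 4 + 2 = 6.
R2 applies: 6 − 2 = 4.
R3 applies: 4 − 1 = 3.
R4 applies (level before this adjustment is 3 < 4, so +1): 3 + 1 = 4.
R5 does not apply.
R6 applies (level before this adjustment is 4 < 9, so +1): 4 + 1 = 5.
Final offense level: 5.
Criminal history: 2 prior points → Category I (0-2).
Level 5 falls in the 5-11 band.
Grid: Level 5-11 × Category I = 15-26 months.
Probation check: level 5 ≤ 11 and category I ≤ IV → eligible.

Yes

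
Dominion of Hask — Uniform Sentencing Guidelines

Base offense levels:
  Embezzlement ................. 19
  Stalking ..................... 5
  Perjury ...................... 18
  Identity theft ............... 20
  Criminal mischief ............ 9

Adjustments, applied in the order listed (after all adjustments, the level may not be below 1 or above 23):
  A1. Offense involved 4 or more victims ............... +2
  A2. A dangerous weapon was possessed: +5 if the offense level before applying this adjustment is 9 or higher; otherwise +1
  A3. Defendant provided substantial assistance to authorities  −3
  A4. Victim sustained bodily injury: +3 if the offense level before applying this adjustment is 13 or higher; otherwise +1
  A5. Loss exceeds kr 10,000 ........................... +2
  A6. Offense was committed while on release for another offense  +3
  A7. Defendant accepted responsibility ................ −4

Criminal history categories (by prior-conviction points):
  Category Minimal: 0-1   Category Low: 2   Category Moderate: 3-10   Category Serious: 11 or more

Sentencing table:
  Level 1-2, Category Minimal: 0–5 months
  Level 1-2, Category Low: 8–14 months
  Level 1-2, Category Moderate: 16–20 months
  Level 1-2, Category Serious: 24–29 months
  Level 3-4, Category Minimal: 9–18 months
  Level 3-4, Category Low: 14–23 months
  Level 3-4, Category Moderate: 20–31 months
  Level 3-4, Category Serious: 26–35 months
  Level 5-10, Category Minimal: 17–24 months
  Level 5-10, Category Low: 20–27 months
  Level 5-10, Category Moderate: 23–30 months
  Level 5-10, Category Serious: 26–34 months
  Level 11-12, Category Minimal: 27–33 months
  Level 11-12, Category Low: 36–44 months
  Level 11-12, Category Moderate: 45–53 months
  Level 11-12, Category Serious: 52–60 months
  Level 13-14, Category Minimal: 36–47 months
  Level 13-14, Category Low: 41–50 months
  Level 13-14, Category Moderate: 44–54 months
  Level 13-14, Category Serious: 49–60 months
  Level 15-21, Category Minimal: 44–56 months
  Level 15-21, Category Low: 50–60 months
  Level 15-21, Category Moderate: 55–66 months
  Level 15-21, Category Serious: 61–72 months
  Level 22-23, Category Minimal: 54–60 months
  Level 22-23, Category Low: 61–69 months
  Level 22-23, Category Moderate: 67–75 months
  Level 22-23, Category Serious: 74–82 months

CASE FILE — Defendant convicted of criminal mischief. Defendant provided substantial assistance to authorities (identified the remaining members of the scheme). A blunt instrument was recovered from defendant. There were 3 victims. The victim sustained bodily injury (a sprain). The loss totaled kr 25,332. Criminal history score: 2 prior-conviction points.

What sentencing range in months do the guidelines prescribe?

41-50 months

Base offense level for criminal mischief: 9.
A2 applies (level before this adjustment is 9 ≥ 9, so +5): 9 + 5 = 14.
A3 applies: 14 − 3 = 11.
A4 applies (level before this adjustment is 11 < 13, so +1): 11 + 1 = 12.
A5 applies: 12 + 2 = 14.
A6 does not apply.
Final offense level: 14.
Criminal history: 2 prior points → Category Low (2).
Level 14 falls in the 13-14 band.
Grid: Level 13-14 × Category Low = 41-50 months.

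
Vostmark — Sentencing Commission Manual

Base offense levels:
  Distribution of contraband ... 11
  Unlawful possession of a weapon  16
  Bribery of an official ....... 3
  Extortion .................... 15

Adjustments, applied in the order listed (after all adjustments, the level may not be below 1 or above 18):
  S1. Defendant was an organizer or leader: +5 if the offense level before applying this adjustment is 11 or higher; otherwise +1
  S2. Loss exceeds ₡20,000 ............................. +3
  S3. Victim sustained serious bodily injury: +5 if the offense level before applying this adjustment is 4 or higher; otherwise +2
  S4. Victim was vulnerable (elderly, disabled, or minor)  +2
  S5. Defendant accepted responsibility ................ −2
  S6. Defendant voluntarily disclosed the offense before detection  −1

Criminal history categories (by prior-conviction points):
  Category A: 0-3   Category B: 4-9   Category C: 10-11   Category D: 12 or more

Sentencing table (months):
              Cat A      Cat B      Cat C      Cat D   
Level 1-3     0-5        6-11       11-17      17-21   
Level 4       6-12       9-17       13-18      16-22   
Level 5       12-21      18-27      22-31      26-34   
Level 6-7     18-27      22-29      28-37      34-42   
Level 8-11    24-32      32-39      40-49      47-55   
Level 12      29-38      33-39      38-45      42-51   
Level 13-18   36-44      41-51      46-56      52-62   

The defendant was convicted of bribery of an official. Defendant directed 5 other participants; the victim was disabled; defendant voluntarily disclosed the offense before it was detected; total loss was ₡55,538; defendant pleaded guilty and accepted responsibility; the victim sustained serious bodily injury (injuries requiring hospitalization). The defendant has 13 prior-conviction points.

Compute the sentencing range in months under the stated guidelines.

47-55 months

Base offense level for bribery of an official: 3.
S1 applies (level before this adjustment is 3 < 11, so +1): 3 + 1 = 4.
S2 applies: 4 + 3 = 7.
S3 applies (level before this adjustment is 7 ≥ 4, so +5): 7 + 5 = 12.
S4 applies: 12 + 2 = 14.
S5 applies: 14 − 2 = 12.
S6 applies: 12 − 1 = 11.
Final offense level: 11.
Criminal history: 13 prior points → Category D (12+).
Level 11 falls in the 8-11 band.
Grid: Level 8-11 × Category D = 47-55 months.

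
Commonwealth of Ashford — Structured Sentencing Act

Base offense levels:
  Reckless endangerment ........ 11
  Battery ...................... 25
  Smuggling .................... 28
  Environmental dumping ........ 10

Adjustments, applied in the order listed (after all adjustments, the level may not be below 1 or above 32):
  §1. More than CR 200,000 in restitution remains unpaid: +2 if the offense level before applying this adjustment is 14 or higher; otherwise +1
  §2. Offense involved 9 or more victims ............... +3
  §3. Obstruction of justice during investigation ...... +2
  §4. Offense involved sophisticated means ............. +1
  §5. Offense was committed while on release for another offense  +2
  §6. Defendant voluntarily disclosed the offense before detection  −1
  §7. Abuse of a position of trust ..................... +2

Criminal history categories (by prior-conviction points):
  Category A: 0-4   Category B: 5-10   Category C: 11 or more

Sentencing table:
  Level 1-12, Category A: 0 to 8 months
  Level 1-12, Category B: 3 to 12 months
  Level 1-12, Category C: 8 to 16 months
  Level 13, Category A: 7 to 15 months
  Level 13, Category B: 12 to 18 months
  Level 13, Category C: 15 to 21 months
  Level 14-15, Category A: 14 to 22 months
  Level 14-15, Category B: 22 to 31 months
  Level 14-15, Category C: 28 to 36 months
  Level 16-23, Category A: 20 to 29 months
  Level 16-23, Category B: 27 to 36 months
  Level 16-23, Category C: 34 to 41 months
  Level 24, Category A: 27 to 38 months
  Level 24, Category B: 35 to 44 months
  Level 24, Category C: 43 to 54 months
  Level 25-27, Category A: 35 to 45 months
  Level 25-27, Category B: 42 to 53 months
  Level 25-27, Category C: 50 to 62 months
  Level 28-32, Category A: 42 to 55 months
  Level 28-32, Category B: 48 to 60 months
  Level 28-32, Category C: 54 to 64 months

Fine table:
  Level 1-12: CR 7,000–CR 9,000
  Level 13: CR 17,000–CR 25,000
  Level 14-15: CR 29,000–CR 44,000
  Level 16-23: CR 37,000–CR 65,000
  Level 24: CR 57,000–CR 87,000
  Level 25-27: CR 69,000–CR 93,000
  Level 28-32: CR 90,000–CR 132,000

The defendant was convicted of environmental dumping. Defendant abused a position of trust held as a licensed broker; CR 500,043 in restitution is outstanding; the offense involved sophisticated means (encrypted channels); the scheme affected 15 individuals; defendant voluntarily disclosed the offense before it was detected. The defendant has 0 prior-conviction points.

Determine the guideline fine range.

Base offense level for environmental dumping: 10.
§1 applies (level before this adjustment is 10 < 14, so +1): 10 + 1 = 11.
§2 applies: 11 + 3 = 14.
§4 applies: 14 + 1 = 15.
§6 applies: 15 − 1 = 14.
§7 applies: 14 + 2 = 16.
Final offense level: 16.
Level 16 falls in the 16-23 band.
Fine table: Level 16-23 → CR 37,000–CR 65,000.

CR 37,000–CR 65,000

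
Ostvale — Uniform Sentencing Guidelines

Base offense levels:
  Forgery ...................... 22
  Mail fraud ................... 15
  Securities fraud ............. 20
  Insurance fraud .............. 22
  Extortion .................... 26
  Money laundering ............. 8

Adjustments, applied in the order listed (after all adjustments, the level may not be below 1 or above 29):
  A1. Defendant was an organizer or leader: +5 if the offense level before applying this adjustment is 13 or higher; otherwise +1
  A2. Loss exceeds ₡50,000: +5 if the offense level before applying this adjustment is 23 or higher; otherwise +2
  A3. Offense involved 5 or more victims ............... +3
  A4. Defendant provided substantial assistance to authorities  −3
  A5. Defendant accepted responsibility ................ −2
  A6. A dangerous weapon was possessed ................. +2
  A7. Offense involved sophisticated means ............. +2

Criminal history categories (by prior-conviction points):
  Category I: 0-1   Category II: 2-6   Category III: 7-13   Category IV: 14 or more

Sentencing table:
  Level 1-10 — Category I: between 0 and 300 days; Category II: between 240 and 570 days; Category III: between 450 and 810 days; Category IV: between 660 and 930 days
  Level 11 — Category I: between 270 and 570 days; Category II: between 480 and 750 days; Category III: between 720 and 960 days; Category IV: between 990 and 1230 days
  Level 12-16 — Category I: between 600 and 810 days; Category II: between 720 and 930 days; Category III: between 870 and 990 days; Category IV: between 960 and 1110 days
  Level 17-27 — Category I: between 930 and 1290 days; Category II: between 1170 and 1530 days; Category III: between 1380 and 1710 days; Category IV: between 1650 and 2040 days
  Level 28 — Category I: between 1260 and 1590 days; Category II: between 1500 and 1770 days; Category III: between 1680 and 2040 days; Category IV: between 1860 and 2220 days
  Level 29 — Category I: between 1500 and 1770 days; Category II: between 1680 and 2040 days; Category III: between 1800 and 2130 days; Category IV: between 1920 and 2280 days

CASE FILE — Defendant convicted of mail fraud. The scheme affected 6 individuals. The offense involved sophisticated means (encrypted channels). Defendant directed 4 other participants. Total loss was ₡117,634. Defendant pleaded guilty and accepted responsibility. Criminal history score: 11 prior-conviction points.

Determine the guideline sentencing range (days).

1380-1710 days

Base offense level for mail fraud: 15.
A1 applies (level before this adjustment is 15 ≥ 13, so +5): 15 + 5 = 20.
A2 applies (level before this adjustment is 20 < 23, so +2): 20 + 2 = 22.
A3 applies: 22 + 3 = 25.
A4 does not apply.
A5 applies: 25 − 2 = 23.
A7 applies: 23 + 2 = 25.
Final offense level: 25.
Criminal history: 11 prior points → Category III (7-13).
Level 25 falls in the 17-27 band.
Grid: Level 17-27 × Category III = 1380-1710 days.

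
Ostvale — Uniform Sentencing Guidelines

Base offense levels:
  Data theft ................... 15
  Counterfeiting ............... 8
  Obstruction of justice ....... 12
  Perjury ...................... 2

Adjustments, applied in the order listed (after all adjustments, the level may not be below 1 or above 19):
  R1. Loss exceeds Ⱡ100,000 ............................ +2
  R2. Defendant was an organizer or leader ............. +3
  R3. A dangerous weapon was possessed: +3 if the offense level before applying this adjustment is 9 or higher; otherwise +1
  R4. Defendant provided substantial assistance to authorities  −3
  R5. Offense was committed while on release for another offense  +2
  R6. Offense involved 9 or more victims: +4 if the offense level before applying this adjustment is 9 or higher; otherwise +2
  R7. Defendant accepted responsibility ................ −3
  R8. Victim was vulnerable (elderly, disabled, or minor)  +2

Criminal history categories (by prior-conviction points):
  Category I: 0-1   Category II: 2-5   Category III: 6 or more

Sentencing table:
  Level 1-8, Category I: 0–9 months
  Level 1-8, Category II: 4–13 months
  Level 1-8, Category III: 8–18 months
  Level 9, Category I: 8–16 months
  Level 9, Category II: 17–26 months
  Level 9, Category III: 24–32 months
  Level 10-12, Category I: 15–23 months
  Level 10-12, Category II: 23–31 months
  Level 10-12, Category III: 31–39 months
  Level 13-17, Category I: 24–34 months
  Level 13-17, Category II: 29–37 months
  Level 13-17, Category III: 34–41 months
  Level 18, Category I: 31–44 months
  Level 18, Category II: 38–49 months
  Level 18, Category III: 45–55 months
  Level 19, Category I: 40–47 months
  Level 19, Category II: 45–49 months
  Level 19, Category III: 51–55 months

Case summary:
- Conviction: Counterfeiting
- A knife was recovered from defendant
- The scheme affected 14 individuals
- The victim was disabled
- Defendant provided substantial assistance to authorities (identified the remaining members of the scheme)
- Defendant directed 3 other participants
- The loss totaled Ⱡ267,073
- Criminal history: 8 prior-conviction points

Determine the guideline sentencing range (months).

51-55 months

Base offense level for counterfeiting: 8.
R1 applies: 8 + 2 = 10.
R2 applies: 10 + 3 = 13.
R3 applies (level before this adjustment is 13 ≥ 9, so +3): 13 + 3 = 16.
R4 applies: 16 − 3 = 13.
R5 does not apply.
R6 applies (level before this adjustment is 13 ≥ 9, so +4): 13 + 4 = 17.
R8 applies: 17 + 2 = 19.
Final offense level: 19.
Criminal history: 8 prior points → Category III (6+).
Level 19 falls in the 19 band.
Grid: Level 19 × Category III = 51-55 months.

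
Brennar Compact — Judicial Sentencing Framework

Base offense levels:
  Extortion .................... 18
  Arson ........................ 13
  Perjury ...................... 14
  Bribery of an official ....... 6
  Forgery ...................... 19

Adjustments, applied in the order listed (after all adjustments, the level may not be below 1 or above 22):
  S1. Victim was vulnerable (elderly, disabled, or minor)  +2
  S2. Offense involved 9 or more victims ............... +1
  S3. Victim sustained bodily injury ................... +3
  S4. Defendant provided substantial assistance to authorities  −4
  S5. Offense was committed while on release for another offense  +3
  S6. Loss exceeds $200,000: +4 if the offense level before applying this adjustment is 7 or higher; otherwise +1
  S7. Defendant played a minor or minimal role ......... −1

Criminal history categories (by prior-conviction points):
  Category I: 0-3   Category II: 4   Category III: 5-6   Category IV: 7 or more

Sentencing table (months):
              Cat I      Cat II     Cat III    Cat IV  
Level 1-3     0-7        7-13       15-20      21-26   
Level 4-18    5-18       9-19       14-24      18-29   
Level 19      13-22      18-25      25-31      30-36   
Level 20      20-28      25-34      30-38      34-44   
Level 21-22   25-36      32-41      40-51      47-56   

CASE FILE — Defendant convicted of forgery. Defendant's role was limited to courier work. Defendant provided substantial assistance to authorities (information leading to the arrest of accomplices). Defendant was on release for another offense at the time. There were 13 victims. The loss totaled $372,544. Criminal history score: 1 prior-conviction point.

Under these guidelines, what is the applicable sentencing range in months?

Base offense level for forgery: 19.
S2 applies: 19 + 1 = 20.
S3 does not apply.
S4 applies: 20 − 4 = 16.
S5 applies: 16 + 3 = 19.
S6 applies (level before this adjustment is 19 ≥ 7, so +4): 19 + 4 = 23.
S7 applies: 23 − 1 = 22.
Final offense level: 22.
Criminal history: 1 prior point → Category I (0-3).
Level 22 falls in the 21-22 band.
Grid: Level 21-22 × Category I = 25-36 months.

25-36 months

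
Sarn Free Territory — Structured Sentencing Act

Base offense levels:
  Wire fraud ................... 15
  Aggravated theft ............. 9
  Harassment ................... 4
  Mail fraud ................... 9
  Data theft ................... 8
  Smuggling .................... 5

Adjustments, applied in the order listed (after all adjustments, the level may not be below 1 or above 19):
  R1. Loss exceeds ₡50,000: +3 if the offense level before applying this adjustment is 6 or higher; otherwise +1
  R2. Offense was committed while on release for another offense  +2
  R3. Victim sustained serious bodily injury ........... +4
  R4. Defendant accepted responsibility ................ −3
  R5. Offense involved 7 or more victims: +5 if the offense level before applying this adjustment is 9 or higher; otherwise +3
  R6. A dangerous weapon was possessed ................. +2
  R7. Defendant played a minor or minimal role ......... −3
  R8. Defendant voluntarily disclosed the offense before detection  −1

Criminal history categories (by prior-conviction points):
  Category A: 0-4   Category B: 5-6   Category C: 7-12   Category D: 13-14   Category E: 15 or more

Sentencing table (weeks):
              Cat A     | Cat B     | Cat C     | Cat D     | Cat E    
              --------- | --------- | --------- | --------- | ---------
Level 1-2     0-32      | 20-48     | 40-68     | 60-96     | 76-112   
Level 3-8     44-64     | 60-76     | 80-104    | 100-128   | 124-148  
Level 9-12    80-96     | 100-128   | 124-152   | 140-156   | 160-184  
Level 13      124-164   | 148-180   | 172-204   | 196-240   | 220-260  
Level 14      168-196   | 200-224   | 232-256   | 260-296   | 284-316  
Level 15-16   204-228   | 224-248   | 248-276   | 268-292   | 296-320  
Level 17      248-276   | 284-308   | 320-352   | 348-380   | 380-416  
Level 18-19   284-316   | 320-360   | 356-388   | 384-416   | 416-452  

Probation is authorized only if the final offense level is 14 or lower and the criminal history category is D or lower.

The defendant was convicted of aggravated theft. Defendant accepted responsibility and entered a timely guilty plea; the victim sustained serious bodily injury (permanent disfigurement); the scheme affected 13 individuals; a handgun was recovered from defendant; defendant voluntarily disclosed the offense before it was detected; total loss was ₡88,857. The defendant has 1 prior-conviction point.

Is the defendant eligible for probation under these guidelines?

Base offense level for aggravated theft: 9.
R1 applies (level before this adjustment is 9 ≥ 6, so +3): 9 + 3 = 12.
R3 applies: 12 + 4 = 16.
R4 applies: 16 − 3 = 13.
R5 applies (level before this adjustment is 13 ≥ 9, so +5): 13 + 5 = 18.
R6 applies: 18 + 2 = 20.
R7 does not apply.
R8 applies: 20 − 1 = 19.
Final offense level: 19.
Criminal history: 1 prior point → Category A (0-4).
Level 19 falls in the 18-19 band.
Grid: Level 18-19 × Category A = 284-316 weeks.
Probation check: level 19 > 14 and category A ≤ D → not eligible.

No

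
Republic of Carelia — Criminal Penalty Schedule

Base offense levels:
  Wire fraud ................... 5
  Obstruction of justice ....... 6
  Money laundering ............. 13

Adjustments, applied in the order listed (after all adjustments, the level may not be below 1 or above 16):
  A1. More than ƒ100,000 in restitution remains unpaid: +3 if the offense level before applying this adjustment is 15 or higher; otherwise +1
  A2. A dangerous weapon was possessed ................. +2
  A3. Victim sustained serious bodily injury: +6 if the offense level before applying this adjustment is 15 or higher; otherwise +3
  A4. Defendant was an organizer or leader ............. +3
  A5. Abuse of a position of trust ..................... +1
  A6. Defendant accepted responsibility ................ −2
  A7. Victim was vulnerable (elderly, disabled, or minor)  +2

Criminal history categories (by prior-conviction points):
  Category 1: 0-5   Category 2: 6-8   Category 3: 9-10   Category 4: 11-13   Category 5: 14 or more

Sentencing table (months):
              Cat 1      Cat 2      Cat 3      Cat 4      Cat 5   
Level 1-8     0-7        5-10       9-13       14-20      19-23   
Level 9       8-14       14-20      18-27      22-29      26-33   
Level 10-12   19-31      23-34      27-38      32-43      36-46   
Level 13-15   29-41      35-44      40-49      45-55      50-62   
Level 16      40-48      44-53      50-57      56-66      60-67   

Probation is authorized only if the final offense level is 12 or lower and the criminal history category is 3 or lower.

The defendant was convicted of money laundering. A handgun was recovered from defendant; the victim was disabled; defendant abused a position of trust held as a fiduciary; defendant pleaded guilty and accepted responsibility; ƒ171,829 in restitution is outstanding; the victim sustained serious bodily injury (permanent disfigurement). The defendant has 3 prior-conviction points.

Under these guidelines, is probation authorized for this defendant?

Base offense level for money laundering: 13.
A1 applies (level before this adjustment is 13 < 15, so +1): 13 + 1 = 14.
A2 applies: 14 + 2 = 16.
A3 applies (level before this adjustment is 16 ≥ 15, so +6): 16 + 6 = 22.
A4 does not apply.
A5 applies: 22 + 1 = 23.
A6 applies: 23 − 2 = 21.
A7 applies: 21 + 2 = 23.
Level 23 exceeds the maximum of 16; capped at 16.
Final offense level: 16.
Criminal history: 3 prior points → Category 1 (0-5).
Level 16 falls in the 16 band.
Grid: Level 16 × Category 1 = 40-48 months.
Probation check: level 16 > 12 and category 1 ≤ 3 → not eligible.

No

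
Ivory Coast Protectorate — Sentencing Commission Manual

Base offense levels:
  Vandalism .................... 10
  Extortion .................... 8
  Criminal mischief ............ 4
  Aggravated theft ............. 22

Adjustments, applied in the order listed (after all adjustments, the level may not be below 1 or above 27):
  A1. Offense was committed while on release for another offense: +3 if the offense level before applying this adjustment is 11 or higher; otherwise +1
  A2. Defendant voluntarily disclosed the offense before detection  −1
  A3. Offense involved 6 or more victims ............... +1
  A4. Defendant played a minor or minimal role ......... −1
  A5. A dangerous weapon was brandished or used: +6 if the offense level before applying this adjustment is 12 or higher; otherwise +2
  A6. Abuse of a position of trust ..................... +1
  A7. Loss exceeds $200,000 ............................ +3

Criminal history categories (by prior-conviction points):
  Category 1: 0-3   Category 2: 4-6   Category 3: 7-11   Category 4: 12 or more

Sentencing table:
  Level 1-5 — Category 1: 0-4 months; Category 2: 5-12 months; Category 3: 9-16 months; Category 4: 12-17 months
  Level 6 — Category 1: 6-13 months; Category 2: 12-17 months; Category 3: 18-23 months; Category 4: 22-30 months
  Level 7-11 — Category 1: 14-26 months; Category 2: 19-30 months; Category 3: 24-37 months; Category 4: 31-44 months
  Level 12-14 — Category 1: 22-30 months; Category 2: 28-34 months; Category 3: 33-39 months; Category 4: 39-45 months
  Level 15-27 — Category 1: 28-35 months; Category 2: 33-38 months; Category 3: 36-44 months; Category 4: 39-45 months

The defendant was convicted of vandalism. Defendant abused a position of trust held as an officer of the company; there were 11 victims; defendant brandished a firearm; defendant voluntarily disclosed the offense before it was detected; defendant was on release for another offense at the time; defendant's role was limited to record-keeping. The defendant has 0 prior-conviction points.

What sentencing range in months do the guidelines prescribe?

Base offense level for vandalism: 10.
A1 applies (level before this adjustment is 10 < 11, so +1): 10 + 1 = 11.
A2 applies: 11 − 1 = 10.
A3 applies: 10 + 1 = 11.
A4 applies: 11 − 1 = 10.
A5 applies (level before this adjustment is 10 < 12, so +2): 10 + 2 = 12.
A6 applies: 12 + 1 = 13.
A7 does not apply.
Final offense level: 13.
Criminal history: 0 prior points → Category 1 (0-3).
Level 13 falls in the 12-14 band.
Grid: Level 12-14 × Category 1 = 22-30 months.

22-30 months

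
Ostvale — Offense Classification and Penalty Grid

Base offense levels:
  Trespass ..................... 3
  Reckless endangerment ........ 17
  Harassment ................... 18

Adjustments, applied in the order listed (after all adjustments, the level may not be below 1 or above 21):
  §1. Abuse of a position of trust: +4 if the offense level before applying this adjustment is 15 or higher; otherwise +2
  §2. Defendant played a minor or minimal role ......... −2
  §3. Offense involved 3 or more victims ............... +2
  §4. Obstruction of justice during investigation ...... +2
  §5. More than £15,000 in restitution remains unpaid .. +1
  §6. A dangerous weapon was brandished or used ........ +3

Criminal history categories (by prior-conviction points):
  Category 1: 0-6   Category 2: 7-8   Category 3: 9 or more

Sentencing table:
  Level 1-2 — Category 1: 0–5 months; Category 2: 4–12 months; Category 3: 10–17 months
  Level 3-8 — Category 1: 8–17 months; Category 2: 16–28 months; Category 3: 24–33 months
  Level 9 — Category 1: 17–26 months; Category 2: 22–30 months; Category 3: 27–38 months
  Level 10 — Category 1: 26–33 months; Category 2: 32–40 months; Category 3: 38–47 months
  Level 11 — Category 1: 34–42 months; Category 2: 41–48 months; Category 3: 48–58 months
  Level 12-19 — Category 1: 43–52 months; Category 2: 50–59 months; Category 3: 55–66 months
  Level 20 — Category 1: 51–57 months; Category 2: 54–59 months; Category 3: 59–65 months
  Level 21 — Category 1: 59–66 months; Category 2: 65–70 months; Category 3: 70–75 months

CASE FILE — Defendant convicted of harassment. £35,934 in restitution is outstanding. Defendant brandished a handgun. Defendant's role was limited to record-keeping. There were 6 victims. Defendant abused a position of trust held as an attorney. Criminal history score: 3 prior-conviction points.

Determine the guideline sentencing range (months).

Base offense level for harassment: 18.
§1 applies (level before this adjustment is 18 ≥ 15, so +4): 18 + 4 = 22.
§2 applies: 22 − 2 = 20.
§3 applies: 20 + 2 = 22.
§4 does not apply.
§5 applies: 22 + 1 = 23.
§6 applies: 23 + 3 = 26.
Level 26 exceeds the maximum of 21; capped at 21.
Final offense level: 21.
Criminal history: 3 prior points → Category 1 (0-6).
Level 21 falls in the 21 band.
Grid: Level 21 × Category 1 = 59-66 months.

59-66 months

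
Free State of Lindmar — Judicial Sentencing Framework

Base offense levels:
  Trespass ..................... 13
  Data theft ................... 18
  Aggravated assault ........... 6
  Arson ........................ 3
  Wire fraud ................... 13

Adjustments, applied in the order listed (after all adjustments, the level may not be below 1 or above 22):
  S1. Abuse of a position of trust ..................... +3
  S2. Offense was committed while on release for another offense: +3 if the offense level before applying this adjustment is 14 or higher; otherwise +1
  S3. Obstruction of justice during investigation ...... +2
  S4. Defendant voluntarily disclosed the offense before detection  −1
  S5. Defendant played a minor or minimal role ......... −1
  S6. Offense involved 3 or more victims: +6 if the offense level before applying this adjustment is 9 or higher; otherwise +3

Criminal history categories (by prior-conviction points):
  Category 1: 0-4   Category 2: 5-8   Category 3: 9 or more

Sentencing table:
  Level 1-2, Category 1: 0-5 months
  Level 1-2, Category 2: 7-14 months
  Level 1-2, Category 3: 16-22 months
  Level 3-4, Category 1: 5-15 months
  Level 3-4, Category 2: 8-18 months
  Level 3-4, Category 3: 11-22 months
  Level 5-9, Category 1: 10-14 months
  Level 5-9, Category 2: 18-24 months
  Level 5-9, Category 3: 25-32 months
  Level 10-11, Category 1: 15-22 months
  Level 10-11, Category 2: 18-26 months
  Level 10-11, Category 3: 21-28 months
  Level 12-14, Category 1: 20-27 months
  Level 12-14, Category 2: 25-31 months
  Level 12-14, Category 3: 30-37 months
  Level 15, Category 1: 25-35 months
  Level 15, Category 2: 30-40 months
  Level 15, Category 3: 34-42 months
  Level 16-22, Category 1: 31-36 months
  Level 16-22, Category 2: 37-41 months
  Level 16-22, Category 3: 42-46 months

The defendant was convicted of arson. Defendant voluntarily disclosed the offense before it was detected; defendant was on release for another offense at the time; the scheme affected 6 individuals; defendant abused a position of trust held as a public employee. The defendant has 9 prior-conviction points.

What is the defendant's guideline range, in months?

25-32 months

Base offense level for arson: 3.
S1 applies: 3 + 3 = 6.
S2 applies (level before this adjustment is 6 < 14, so +1): 6 + 1 = 7.
S3 does not apply.
S4 applies: 7 − 1 = 6.
S6 applies (level before this adjustment is 6 < 9, so +3): 6 + 3 = 9.
Final offense level: 9.
Criminal history: 9 prior points → Category 3 (9+).
Level 9 falls in the 5-9 band.
Grid: Level 5-9 × Category 3 = 25-32 months.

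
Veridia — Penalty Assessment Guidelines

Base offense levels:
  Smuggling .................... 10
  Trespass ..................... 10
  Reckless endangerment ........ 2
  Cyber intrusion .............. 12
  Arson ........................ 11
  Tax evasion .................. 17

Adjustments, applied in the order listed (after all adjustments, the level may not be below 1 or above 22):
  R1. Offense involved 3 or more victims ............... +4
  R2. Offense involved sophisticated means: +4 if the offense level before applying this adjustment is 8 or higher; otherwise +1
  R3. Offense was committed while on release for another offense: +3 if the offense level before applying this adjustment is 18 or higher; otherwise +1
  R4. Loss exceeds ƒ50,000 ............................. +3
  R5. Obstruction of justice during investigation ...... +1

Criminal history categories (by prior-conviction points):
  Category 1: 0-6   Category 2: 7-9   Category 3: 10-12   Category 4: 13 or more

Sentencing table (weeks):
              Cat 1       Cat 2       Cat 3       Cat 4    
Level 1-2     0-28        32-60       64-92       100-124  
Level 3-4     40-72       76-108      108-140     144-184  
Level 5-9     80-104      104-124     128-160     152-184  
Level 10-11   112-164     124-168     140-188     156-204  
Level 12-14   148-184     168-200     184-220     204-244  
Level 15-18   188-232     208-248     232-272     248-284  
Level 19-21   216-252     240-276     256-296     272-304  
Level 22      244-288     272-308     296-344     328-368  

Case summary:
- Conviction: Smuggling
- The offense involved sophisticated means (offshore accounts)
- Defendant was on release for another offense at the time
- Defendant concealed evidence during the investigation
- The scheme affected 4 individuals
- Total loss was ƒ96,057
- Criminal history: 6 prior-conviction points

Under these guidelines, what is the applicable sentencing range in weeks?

Base offense level for smuggling: 10.
R1 applies: 10 + 4 = 14.
R2 applies (level before this adjustment is 14 ≥ 8, so +4): 14 + 4 = 18.
R3 applies (level before this adjustment is 18 ≥ 18, so +3): 18 + 3 = 21.
R4 applies: 21 + 3 = 24.
R5 applies: 24 + 1 = 25.
Level 25 exceeds the maximum of 22; capped at 22.
Final offense level: 22.
Criminal history: 6 prior points → Category 1 (0-6).
Level 22 falls in the 22 band.
Grid: Level 22 × Category 1 = 244-288 weeks.

244-288 weeks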